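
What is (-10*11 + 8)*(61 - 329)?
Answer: 27336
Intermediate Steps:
(-10*11 + 8)*(61 - 329) = (-110 + 8)*(-268) = -102*(-268) = 27336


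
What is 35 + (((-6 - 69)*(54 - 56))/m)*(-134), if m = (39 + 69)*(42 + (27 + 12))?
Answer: 23840/729 ≈ 32.702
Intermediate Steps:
m = 8748 (m = 108*(42 + 39) = 108*81 = 8748)
35 + (((-6 - 69)*(54 - 56))/m)*(-134) = 35 + (((-6 - 69)*(54 - 56))/8748)*(-134) = 35 + (-75*(-2)*(1/8748))*(-134) = 35 + (150*(1/8748))*(-134) = 35 + (25/1458)*(-134) = 35 - 1675/729 = 23840/729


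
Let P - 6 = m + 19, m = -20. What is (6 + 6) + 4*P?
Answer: 32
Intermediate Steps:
P = 5 (P = 6 + (-20 + 19) = 6 - 1 = 5)
(6 + 6) + 4*P = (6 + 6) + 4*5 = 12 + 20 = 32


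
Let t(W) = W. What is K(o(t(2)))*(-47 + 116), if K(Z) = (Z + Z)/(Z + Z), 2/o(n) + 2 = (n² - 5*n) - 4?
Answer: 69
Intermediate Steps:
o(n) = 2/(-6 + n² - 5*n) (o(n) = 2/(-2 + ((n² - 5*n) - 4)) = 2/(-2 + (-4 + n² - 5*n)) = 2/(-6 + n² - 5*n))
K(Z) = 1 (K(Z) = (2*Z)/((2*Z)) = (2*Z)*(1/(2*Z)) = 1)
K(o(t(2)))*(-47 + 116) = 1*(-47 + 116) = 1*69 = 69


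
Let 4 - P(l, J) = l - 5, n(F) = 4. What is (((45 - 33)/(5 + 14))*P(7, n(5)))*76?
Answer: 96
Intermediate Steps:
P(l, J) = 9 - l (P(l, J) = 4 - (l - 5) = 4 - (-5 + l) = 4 + (5 - l) = 9 - l)
(((45 - 33)/(5 + 14))*P(7, n(5)))*76 = (((45 - 33)/(5 + 14))*(9 - 1*7))*76 = ((12/19)*(9 - 7))*76 = ((12*(1/19))*2)*76 = ((12/19)*2)*76 = (24/19)*76 = 96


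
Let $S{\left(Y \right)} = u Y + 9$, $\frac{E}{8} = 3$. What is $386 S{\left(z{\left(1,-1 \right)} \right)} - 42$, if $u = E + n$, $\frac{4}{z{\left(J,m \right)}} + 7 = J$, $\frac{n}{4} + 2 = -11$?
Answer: $\frac{31912}{3} \approx 10637.0$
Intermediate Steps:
$E = 24$ ($E = 8 \cdot 3 = 24$)
$n = -52$ ($n = -8 + 4 \left(-11\right) = -8 - 44 = -52$)
$z{\left(J,m \right)} = \frac{4}{-7 + J}$
$u = -28$ ($u = 24 - 52 = -28$)
$S{\left(Y \right)} = 9 - 28 Y$ ($S{\left(Y \right)} = - 28 Y + 9 = 9 - 28 Y$)
$386 S{\left(z{\left(1,-1 \right)} \right)} - 42 = 386 \left(9 - 28 \frac{4}{-7 + 1}\right) - 42 = 386 \left(9 - 28 \frac{4}{-6}\right) - 42 = 386 \left(9 - 28 \cdot 4 \left(- \frac{1}{6}\right)\right) - 42 = 386 \left(9 - - \frac{56}{3}\right) - 42 = 386 \left(9 + \frac{56}{3}\right) - 42 = 386 \cdot \frac{83}{3} - 42 = \frac{32038}{3} - 42 = \frac{31912}{3}$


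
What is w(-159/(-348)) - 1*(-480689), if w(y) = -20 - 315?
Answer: 480354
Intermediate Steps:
w(y) = -335
w(-159/(-348)) - 1*(-480689) = -335 - 1*(-480689) = -335 + 480689 = 480354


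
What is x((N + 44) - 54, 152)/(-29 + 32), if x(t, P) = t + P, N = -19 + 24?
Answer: 49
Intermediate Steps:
N = 5
x(t, P) = P + t
x((N + 44) - 54, 152)/(-29 + 32) = (152 + ((5 + 44) - 54))/(-29 + 32) = (152 + (49 - 54))/3 = (152 - 5)*(⅓) = 147*(⅓) = 49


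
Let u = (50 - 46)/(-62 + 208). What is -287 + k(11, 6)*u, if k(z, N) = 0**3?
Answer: -287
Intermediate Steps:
u = 2/73 (u = 4/146 = 4*(1/146) = 2/73 ≈ 0.027397)
k(z, N) = 0
-287 + k(11, 6)*u = -287 + 0*(2/73) = -287 + 0 = -287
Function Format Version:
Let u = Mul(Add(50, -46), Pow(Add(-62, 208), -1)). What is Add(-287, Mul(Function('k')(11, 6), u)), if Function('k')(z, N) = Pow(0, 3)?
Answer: -287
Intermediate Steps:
u = Rational(2, 73) (u = Mul(4, Pow(146, -1)) = Mul(4, Rational(1, 146)) = Rational(2, 73) ≈ 0.027397)
Function('k')(z, N) = 0
Add(-287, Mul(Function('k')(11, 6), u)) = Add(-287, Mul(0, Rational(2, 73))) = Add(-287, 0) = -287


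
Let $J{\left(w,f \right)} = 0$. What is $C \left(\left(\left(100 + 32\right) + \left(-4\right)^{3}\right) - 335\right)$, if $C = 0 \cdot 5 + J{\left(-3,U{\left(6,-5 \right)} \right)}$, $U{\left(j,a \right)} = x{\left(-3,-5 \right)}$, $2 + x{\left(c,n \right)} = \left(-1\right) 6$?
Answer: $0$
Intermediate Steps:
$x{\left(c,n \right)} = -8$ ($x{\left(c,n \right)} = -2 - 6 = -8$)
$U{\left(j,a \right)} = -8$
$C = 0$ ($C = 0 \cdot 5 + 0 = 0 + 0 = 0$)
$C \left(\left(\left(100 + 32\right) + \left(-4\right)^{3}\right) - 335\right) = 0 \left(\left(\left(100 + 32\right) + \left(-4\right)^{3}\right) - 335\right) = 0 \left(\left(132 - 64\right) - 335\right) = 0 \left(68 - 335\right) = 0 \left(-267\right) = 0$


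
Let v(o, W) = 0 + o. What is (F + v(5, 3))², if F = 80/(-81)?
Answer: 105625/6561 ≈ 16.099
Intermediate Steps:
v(o, W) = o
F = -80/81 (F = 80*(-1/81) = -80/81 ≈ -0.98765)
(F + v(5, 3))² = (-80/81 + 5)² = (325/81)² = 105625/6561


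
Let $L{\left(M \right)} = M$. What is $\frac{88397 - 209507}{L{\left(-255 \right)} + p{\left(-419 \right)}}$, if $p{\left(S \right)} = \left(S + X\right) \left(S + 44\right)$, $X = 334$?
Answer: $- \frac{4037}{1054} \approx -3.8302$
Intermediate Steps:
$p{\left(S \right)} = \left(44 + S\right) \left(334 + S\right)$ ($p{\left(S \right)} = \left(S + 334\right) \left(S + 44\right) = \left(334 + S\right) \left(44 + S\right) = \left(44 + S\right) \left(334 + S\right)$)
$\frac{88397 - 209507}{L{\left(-255 \right)} + p{\left(-419 \right)}} = \frac{88397 - 209507}{-255 + \left(14696 + \left(-419\right)^{2} + 378 \left(-419\right)\right)} = - \frac{121110}{-255 + \left(14696 + 175561 - 158382\right)} = - \frac{121110}{-255 + 31875} = - \frac{121110}{31620} = \left(-121110\right) \frac{1}{31620} = - \frac{4037}{1054}$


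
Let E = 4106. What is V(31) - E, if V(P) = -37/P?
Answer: -127323/31 ≈ -4107.2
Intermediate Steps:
V(31) - E = -37/31 - 1*4106 = -37*1/31 - 4106 = -37/31 - 4106 = -127323/31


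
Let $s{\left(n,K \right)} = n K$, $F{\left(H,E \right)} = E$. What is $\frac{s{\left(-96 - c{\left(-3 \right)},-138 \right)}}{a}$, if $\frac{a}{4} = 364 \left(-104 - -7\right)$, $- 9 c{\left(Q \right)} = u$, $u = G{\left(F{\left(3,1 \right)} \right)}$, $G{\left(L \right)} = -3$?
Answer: $- \frac{6647}{70616} \approx -0.094129$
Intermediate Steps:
$u = -3$
$c{\left(Q \right)} = \frac{1}{3}$ ($c{\left(Q \right)} = \left(- \frac{1}{9}\right) \left(-3\right) = \frac{1}{3}$)
$a = -141232$ ($a = 4 \cdot 364 \left(-104 - -7\right) = 4 \cdot 364 \left(-104 + 7\right) = 4 \cdot 364 \left(-97\right) = 4 \left(-35308\right) = -141232$)
$s{\left(n,K \right)} = K n$
$\frac{s{\left(-96 - c{\left(-3 \right)},-138 \right)}}{a} = \frac{\left(-138\right) \left(-96 - \frac{1}{3}\right)}{-141232} = - 138 \left(-96 - \frac{1}{3}\right) \left(- \frac{1}{141232}\right) = \left(-138\right) \left(- \frac{289}{3}\right) \left(- \frac{1}{141232}\right) = 13294 \left(- \frac{1}{141232}\right) = - \frac{6647}{70616}$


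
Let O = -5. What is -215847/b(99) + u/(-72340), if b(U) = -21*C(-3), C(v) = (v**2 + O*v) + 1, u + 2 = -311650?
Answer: 262966488/632975 ≈ 415.45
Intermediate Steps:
u = -311652 (u = -2 - 311650 = -311652)
C(v) = 1 + v**2 - 5*v (C(v) = (v**2 - 5*v) + 1 = 1 + v**2 - 5*v)
b(U) = -525 (b(U) = -21*(1 + (-3)**2 - 5*(-3)) = -21*(1 + 9 + 15) = -21*25 = -525)
-215847/b(99) + u/(-72340) = -215847/(-525) - 311652/(-72340) = -215847*(-1/525) - 311652*(-1/72340) = 71949/175 + 77913/18085 = 262966488/632975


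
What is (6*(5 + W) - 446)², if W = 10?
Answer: 126736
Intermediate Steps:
(6*(5 + W) - 446)² = (6*(5 + 10) - 446)² = (6*15 - 446)² = (90 - 446)² = (-356)² = 126736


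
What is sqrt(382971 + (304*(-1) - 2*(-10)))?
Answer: sqrt(382687) ≈ 618.62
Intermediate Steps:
sqrt(382971 + (304*(-1) - 2*(-10))) = sqrt(382971 + (-304 + 20)) = sqrt(382971 - 284) = sqrt(382687)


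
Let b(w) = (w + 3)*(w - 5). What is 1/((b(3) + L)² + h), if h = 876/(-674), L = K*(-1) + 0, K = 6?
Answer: 337/108750 ≈ 0.0030988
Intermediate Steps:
b(w) = (-5 + w)*(3 + w) (b(w) = (3 + w)*(-5 + w) = (-5 + w)*(3 + w))
L = -6 (L = 6*(-1) + 0 = -6 + 0 = -6)
h = -438/337 (h = 876*(-1/674) = -438/337 ≈ -1.2997)
1/((b(3) + L)² + h) = 1/(((-15 + 3² - 2*3) - 6)² - 438/337) = 1/(((-15 + 9 - 6) - 6)² - 438/337) = 1/((-12 - 6)² - 438/337) = 1/((-18)² - 438/337) = 1/(324 - 438/337) = 1/(108750/337) = 337/108750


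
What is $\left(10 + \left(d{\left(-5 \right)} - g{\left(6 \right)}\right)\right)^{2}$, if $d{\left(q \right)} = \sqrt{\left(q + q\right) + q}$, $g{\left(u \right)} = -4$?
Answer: $\left(14 + i \sqrt{15}\right)^{2} \approx 181.0 + 108.44 i$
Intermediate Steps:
$d{\left(q \right)} = \sqrt{3} \sqrt{q}$ ($d{\left(q \right)} = \sqrt{2 q + q} = \sqrt{3 q} = \sqrt{3} \sqrt{q}$)
$\left(10 + \left(d{\left(-5 \right)} - g{\left(6 \right)}\right)\right)^{2} = \left(10 + \left(\sqrt{3} \sqrt{-5} - -4\right)\right)^{2} = \left(10 + \left(\sqrt{3} i \sqrt{5} + 4\right)\right)^{2} = \left(10 + \left(i \sqrt{15} + 4\right)\right)^{2} = \left(10 + \left(4 + i \sqrt{15}\right)\right)^{2} = \left(14 + i \sqrt{15}\right)^{2}$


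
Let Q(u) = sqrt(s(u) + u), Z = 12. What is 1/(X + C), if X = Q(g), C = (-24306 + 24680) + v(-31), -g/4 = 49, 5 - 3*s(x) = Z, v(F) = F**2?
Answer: 801/1069454 - I*sqrt(1785)/5347270 ≈ 0.00074898 - 7.9011e-6*I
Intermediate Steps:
s(x) = -7/3 (s(x) = 5/3 - 1/3*12 = 5/3 - 4 = -7/3)
g = -196 (g = -4*49 = -196)
Q(u) = sqrt(-7/3 + u)
C = 1335 (C = (-24306 + 24680) + (-31)**2 = 374 + 961 = 1335)
X = I*sqrt(1785)/3 (X = sqrt(-21 + 9*(-196))/3 = sqrt(-21 - 1764)/3 = sqrt(-1785)/3 = (I*sqrt(1785))/3 = I*sqrt(1785)/3 ≈ 14.083*I)
1/(X + C) = 1/(I*sqrt(1785)/3 + 1335) = 1/(1335 + I*sqrt(1785)/3)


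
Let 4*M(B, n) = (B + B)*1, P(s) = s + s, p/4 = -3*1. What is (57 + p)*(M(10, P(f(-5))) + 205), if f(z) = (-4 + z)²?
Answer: 9450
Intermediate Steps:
p = -12 (p = 4*(-3*1) = 4*(-3) = -12)
P(s) = 2*s
M(B, n) = B/2 (M(B, n) = ((B + B)*1)/4 = ((2*B)*1)/4 = (2*B)/4 = B/2)
(57 + p)*(M(10, P(f(-5))) + 205) = (57 - 12)*((½)*10 + 205) = 45*(5 + 205) = 45*210 = 9450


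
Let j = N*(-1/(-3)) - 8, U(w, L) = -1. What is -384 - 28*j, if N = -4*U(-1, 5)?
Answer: -592/3 ≈ -197.33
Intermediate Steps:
N = 4 (N = -4*(-1) = 4)
j = -20/3 (j = 4*(-1/(-3)) - 8 = 4*(-1*(-⅓)) - 8 = 4*(⅓) - 8 = 4/3 - 8 = -20/3 ≈ -6.6667)
-384 - 28*j = -384 - 28*(-20/3) = -384 + 560/3 = -592/3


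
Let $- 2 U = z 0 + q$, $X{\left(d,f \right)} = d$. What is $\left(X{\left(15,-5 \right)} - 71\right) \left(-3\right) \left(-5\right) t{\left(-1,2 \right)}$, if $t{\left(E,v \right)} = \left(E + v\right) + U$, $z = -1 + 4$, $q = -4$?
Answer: $-2520$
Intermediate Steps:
$z = 3$
$U = 2$ ($U = - \frac{3 \cdot 0 - 4}{2} = - \frac{0 - 4}{2} = \left(- \frac{1}{2}\right) \left(-4\right) = 2$)
$t{\left(E,v \right)} = 2 + E + v$ ($t{\left(E,v \right)} = \left(E + v\right) + 2 = 2 + E + v$)
$\left(X{\left(15,-5 \right)} - 71\right) \left(-3\right) \left(-5\right) t{\left(-1,2 \right)} = \left(15 - 71\right) \left(-3\right) \left(-5\right) \left(2 - 1 + 2\right) = \left(15 - 71\right) 15 \cdot 3 = \left(-56\right) 45 = -2520$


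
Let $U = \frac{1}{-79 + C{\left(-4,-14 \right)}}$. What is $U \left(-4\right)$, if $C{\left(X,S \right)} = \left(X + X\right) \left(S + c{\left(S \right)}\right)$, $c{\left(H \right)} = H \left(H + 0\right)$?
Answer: $\frac{4}{1535} \approx 0.0026059$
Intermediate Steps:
$c{\left(H \right)} = H^{2}$ ($c{\left(H \right)} = H H = H^{2}$)
$C{\left(X,S \right)} = 2 X \left(S + S^{2}\right)$ ($C{\left(X,S \right)} = \left(X + X\right) \left(S + S^{2}\right) = 2 X \left(S + S^{2}\right)$)
$U = - \frac{1}{1535}$ ($U = \frac{1}{-79 + 2 \left(-14\right) \left(-4\right) \left(1 - 14\right)} = \frac{1}{-79 + 2 \left(-14\right) \left(-4\right) \left(-13\right)} = \frac{1}{-79 - 1456} = \frac{1}{-1535} = - \frac{1}{1535} \approx -0.00065147$)
$U \left(-4\right) = \left(- \frac{1}{1535}\right) \left(-4\right) = \frac{4}{1535}$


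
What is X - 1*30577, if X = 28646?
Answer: -1931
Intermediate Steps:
X - 1*30577 = 28646 - 1*30577 = 28646 - 30577 = -1931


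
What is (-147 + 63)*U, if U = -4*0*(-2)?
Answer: 0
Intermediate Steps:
U = 0 (U = 0*(-2) = 0)
(-147 + 63)*U = (-147 + 63)*0 = -84*0 = 0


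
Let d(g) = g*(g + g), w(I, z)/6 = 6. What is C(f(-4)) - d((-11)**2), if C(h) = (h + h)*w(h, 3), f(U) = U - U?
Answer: -29282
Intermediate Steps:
w(I, z) = 36 (w(I, z) = 6*6 = 36)
f(U) = 0
C(h) = 72*h (C(h) = (h + h)*36 = (2*h)*36 = 72*h)
d(g) = 2*g**2 (d(g) = g*(2*g) = 2*g**2)
C(f(-4)) - d((-11)**2) = 72*0 - 2*((-11)**2)**2 = 0 - 2*121**2 = 0 - 2*14641 = 0 - 1*29282 = 0 - 29282 = -29282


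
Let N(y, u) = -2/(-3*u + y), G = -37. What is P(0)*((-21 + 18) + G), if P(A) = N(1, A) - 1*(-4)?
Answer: -80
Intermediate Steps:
N(y, u) = -2/(y - 3*u)
P(A) = 4 + 2/(-1 + 3*A) (P(A) = 2/(-1*1 + 3*A) - 1*(-4) = 2/(-1 + 3*A) + 4 = 4 + 2/(-1 + 3*A))
P(0)*((-21 + 18) + G) = (2*(-1 + 6*0)/(-1 + 3*0))*((-21 + 18) - 37) = (2*(-1 + 0)/(-1 + 0))*(-3 - 37) = (2*(-1)/(-1))*(-40) = (2*(-1)*(-1))*(-40) = 2*(-40) = -80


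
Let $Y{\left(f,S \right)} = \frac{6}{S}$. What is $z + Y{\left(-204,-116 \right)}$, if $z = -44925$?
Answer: $- \frac{2605653}{58} \approx -44925.0$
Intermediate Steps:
$z + Y{\left(-204,-116 \right)} = -44925 + \frac{6}{-116} = -44925 + 6 \left(- \frac{1}{116}\right) = -44925 - \frac{3}{58} = - \frac{2605653}{58}$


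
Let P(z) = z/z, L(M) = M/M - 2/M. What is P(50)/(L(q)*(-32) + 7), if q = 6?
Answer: -3/43 ≈ -0.069767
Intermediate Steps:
L(M) = 1 - 2/M
P(z) = 1
P(50)/(L(q)*(-32) + 7) = 1/(((-2 + 6)/6)*(-32) + 7) = 1/(((⅙)*4)*(-32) + 7) = 1/((⅔)*(-32) + 7) = 1/(-64/3 + 7) = 1/(-43/3) = 1*(-3/43) = -3/43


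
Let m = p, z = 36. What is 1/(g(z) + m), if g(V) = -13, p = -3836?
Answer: -1/3849 ≈ -0.00025981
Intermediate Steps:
m = -3836
1/(g(z) + m) = 1/(-13 - 3836) = 1/(-3849) = -1/3849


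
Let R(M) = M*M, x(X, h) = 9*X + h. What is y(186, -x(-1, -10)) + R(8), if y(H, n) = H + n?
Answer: 269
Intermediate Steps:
x(X, h) = h + 9*X
R(M) = M²
y(186, -x(-1, -10)) + R(8) = (186 - (-10 + 9*(-1))) + 8² = (186 - (-10 - 9)) + 64 = (186 - 1*(-19)) + 64 = (186 + 19) + 64 = 205 + 64 = 269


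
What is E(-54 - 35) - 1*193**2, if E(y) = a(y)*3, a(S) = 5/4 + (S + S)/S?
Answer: -148957/4 ≈ -37239.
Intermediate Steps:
a(S) = 13/4 (a(S) = 5*(1/4) + (2*S)/S = 5/4 + 2 = 13/4)
E(y) = 39/4 (E(y) = (13/4)*3 = 39/4)
E(-54 - 35) - 1*193**2 = 39/4 - 1*193**2 = 39/4 - 1*37249 = 39/4 - 37249 = -148957/4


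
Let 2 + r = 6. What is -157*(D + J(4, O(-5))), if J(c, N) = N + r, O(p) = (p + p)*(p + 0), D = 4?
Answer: -9106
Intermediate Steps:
r = 4 (r = -2 + 6 = 4)
O(p) = 2*p² (O(p) = (2*p)*p = 2*p²)
J(c, N) = 4 + N (J(c, N) = N + 4 = 4 + N)
-157*(D + J(4, O(-5))) = -157*(4 + (4 + 2*(-5)²)) = -157*(4 + (4 + 2*25)) = -157*(4 + (4 + 50)) = -157*(4 + 54) = -157*58 = -9106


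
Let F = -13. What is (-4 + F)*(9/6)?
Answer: -51/2 ≈ -25.500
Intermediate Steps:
(-4 + F)*(9/6) = (-4 - 13)*(9/6) = -153/6 = -17*3/2 = -51/2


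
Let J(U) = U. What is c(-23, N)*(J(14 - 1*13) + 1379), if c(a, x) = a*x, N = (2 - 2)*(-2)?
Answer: 0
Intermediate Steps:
N = 0 (N = 0*(-2) = 0)
c(-23, N)*(J(14 - 1*13) + 1379) = (-23*0)*((14 - 1*13) + 1379) = 0*((14 - 13) + 1379) = 0*(1 + 1379) = 0*1380 = 0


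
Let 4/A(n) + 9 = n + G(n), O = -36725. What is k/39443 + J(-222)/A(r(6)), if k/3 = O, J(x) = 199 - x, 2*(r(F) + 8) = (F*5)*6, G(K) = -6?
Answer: 1112128001/157772 ≈ 7049.0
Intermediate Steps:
r(F) = -8 + 15*F (r(F) = -8 + ((F*5)*6)/2 = -8 + ((5*F)*6)/2 = -8 + (30*F)/2 = -8 + 15*F)
A(n) = 4/(-15 + n) (A(n) = 4/(-9 + (n - 6)) = 4/(-9 + (-6 + n)) = 4/(-15 + n))
k = -110175 (k = 3*(-36725) = -110175)
k/39443 + J(-222)/A(r(6)) = -110175/39443 + (199 - 1*(-222))/((4/(-15 + (-8 + 15*6)))) = -110175*1/39443 + (199 + 222)/((4/(-15 + (-8 + 90)))) = -110175/39443 + 421/((4/(-15 + 82))) = -110175/39443 + 421/((4/67)) = -110175/39443 + 421/((4*(1/67))) = -110175/39443 + 421/(4/67) = -110175/39443 + 421*(67/4) = -110175/39443 + 28207/4 = 1112128001/157772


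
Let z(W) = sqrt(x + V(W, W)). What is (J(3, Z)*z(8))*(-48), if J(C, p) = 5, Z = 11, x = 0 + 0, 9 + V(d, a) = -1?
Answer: -240*I*sqrt(10) ≈ -758.95*I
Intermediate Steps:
V(d, a) = -10 (V(d, a) = -9 - 1 = -10)
x = 0
z(W) = I*sqrt(10) (z(W) = sqrt(0 - 10) = sqrt(-10) = I*sqrt(10))
(J(3, Z)*z(8))*(-48) = (5*(I*sqrt(10)))*(-48) = (5*I*sqrt(10))*(-48) = -240*I*sqrt(10)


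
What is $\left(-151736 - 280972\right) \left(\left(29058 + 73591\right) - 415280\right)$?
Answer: $135277934748$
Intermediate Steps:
$\left(-151736 - 280972\right) \left(\left(29058 + 73591\right) - 415280\right) = - 432708 \left(102649 - 415280\right) = \left(-432708\right) \left(-312631\right) = 135277934748$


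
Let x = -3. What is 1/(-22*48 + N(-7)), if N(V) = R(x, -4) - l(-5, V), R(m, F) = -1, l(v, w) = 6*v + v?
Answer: -1/1022 ≈ -0.00097847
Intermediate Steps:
l(v, w) = 7*v
N(V) = 34 (N(V) = -1 - 7*(-5) = -1 - 1*(-35) = -1 + 35 = 34)
1/(-22*48 + N(-7)) = 1/(-22*48 + 34) = 1/(-1056 + 34) = 1/(-1022) = -1/1022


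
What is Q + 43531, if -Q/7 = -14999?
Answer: 148524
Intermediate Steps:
Q = 104993 (Q = -7*(-14999) = 104993)
Q + 43531 = 104993 + 43531 = 148524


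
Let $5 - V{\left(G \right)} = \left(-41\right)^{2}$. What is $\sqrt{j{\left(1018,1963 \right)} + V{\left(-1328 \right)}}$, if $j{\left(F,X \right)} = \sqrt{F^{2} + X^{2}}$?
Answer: $\sqrt{-1676 + \sqrt{4889693}} \approx 23.136$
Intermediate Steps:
$V{\left(G \right)} = -1676$ ($V{\left(G \right)} = 5 - \left(-41\right)^{2} = 5 - 1681 = -1676$)
$\sqrt{j{\left(1018,1963 \right)} + V{\left(-1328 \right)}} = \sqrt{\sqrt{1018^{2} + 1963^{2}} - 1676} = \sqrt{\sqrt{1036324 + 3853369} - 1676} = \sqrt{\sqrt{4889693} - 1676} = \sqrt{-1676 + \sqrt{4889693}}$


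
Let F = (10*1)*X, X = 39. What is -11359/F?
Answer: -11359/390 ≈ -29.126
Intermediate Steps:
F = 390 (F = (10*1)*39 = 10*39 = 390)
-11359/F = -11359/390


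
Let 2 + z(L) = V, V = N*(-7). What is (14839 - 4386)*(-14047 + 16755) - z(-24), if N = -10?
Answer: 28306656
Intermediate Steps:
V = 70 (V = -10*(-7) = 70)
z(L) = 68 (z(L) = -2 + 70 = 68)
(14839 - 4386)*(-14047 + 16755) - z(-24) = (14839 - 4386)*(-14047 + 16755) - 1*68 = 10453*2708 - 68 = 28306724 - 68 = 28306656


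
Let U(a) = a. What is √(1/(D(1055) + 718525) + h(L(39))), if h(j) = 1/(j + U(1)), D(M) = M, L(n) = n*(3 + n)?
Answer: √212649911196195/589695810 ≈ 0.024729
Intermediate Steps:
h(j) = 1/(1 + j) (h(j) = 1/(j + 1) = 1/(1 + j))
√(1/(D(1055) + 718525) + h(L(39))) = √(1/(1055 + 718525) + 1/(1 + 39*(3 + 39))) = √(1/719580 + 1/(1 + 39*42)) = √(1/719580 + 1/(1 + 1638)) = √(1/719580 + 1/1639) = √(721219/1179391620) = √212649911196195/589695810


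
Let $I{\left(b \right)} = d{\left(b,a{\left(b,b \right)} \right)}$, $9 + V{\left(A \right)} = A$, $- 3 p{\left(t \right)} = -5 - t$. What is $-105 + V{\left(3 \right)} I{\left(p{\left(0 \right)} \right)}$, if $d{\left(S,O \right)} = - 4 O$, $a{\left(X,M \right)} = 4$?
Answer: $-9$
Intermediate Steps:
$p{\left(t \right)} = \frac{5}{3} + \frac{t}{3}$ ($p{\left(t \right)} = - \frac{-5 - t}{3} = \frac{5}{3} + \frac{t}{3}$)
$V{\left(A \right)} = -9 + A$
$I{\left(b \right)} = -16$ ($I{\left(b \right)} = \left(-4\right) 4 = -16$)
$-105 + V{\left(3 \right)} I{\left(p{\left(0 \right)} \right)} = -105 + \left(-9 + 3\right) \left(-16\right) = -105 - -96 = -105 + 96 = -9$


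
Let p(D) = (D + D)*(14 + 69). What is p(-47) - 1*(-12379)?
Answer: 4577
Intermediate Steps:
p(D) = 166*D (p(D) = (2*D)*83 = 166*D)
p(-47) - 1*(-12379) = 166*(-47) - 1*(-12379) = -7802 + 12379 = 4577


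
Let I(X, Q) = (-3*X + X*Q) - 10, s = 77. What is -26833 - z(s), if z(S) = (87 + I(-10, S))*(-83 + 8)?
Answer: -76558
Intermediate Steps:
I(X, Q) = -10 - 3*X + Q*X (I(X, Q) = (-3*X + Q*X) - 10 = -10 - 3*X + Q*X)
z(S) = -8025 + 750*S (z(S) = (87 + (-10 - 3*(-10) + S*(-10)))*(-83 + 8) = (87 + (-10 + 30 - 10*S))*(-75) = (87 + (20 - 10*S))*(-75) = (107 - 10*S)*(-75) = -8025 + 750*S)
-26833 - z(s) = -26833 - (-8025 + 750*77) = -26833 - (-8025 + 57750) = -26833 - 1*49725 = -26833 - 49725 = -76558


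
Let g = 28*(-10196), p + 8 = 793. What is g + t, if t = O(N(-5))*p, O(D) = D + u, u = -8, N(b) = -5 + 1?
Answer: -294908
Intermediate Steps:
N(b) = -4
p = 785 (p = -8 + 793 = 785)
O(D) = -8 + D (O(D) = D - 8 = -8 + D)
t = -9420 (t = (-8 - 4)*785 = -12*785 = -9420)
g = -285488
g + t = -285488 - 9420 = -294908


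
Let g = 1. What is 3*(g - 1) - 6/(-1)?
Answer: 6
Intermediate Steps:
3*(g - 1) - 6/(-1) = 3*(1 - 1) - 6/(-1) = 3*0 - 6*(-1) = 0 + 6 = 6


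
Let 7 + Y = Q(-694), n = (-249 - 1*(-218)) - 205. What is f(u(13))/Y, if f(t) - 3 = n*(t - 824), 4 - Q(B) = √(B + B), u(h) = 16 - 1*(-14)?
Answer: -562161/1397 + 374774*I*√347/1397 ≈ -402.41 + 4997.3*I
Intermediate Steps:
u(h) = 30 (u(h) = 16 + 14 = 30)
n = -236 (n = (-249 + 218) - 205 = -31 - 205 = -236)
Q(B) = 4 - √2*√B (Q(B) = 4 - √(B + B) = 4 - √(2*B) = 4 - √2*√B)
f(t) = 194467 - 236*t (f(t) = 3 - 236*(t - 824) = 3 - 236*(-824 + t) = 3 + (194464 - 236*t) = 194467 - 236*t)
Y = -3 - 2*I*√347 (Y = -7 + (4 - √2*√(-694)) = -7 + (4 - √2*I*√694) = -7 + (4 - 2*I*√347) = -3 - 2*I*√347 ≈ -3.0 - 37.256*I)
f(u(13))/Y = (194467 - 236*30)/(-3 - 2*I*√347) = (194467 - 7080)/(-3 - 2*I*√347) = 187387/(-3 - 2*I*√347)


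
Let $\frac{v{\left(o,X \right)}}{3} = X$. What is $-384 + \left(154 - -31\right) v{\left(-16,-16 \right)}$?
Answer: $-9264$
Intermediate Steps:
$v{\left(o,X \right)} = 3 X$
$-384 + \left(154 - -31\right) v{\left(-16,-16 \right)} = -384 + \left(154 - -31\right) 3 \left(-16\right) = -384 + \left(154 + 31\right) \left(-48\right) = -384 + 185 \left(-48\right) = -384 - 8880 = -9264$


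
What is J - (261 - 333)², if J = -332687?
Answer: -337871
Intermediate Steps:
J - (261 - 333)² = -332687 - (261 - 333)² = -332687 - 1*(-72)² = -332687 - 1*5184 = -332687 - 5184 = -337871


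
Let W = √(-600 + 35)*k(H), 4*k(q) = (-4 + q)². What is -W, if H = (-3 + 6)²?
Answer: -25*I*√565/4 ≈ -148.56*I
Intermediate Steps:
H = 9 (H = 3² = 9)
k(q) = (-4 + q)²/4
W = 25*I*√565/4 (W = √(-600 + 35)*((-4 + 9)²/4) = √(-565)*((¼)*5²) = (I*√565)*((¼)*25) = (I*√565)*(25/4) = 25*I*√565/4 ≈ 148.56*I)
-W = -25*I*√565/4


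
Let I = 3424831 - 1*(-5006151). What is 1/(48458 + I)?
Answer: 1/8479440 ≈ 1.1793e-7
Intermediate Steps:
I = 8430982 (I = 3424831 + 5006151 = 8430982)
1/(48458 + I) = 1/(48458 + 8430982) = 1/8479440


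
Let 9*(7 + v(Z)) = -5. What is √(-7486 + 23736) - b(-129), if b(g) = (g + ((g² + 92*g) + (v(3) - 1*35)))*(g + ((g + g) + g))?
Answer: 7123036/3 + 25*√26 ≈ 2.3745e+6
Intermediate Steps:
v(Z) = -68/9 (v(Z) = -7 + (⅑)*(-5) = -7 - 5/9 = -68/9)
b(g) = 4*g*(-383/9 + g² + 93*g) (b(g) = (g + ((g² + 92*g) + (-68/9 - 1*35)))*(g + ((g + g) + g)) = (g + ((g² + 92*g) + (-68/9 - 35)))*(g + (2*g + g)) = (g + ((g² + 92*g) - 383/9))*(g + 3*g) = (g + (-383/9 + g² + 92*g))*(4*g) = (-383/9 + g² + 93*g)*(4*g) = 4*g*(-383/9 + g² + 93*g))
√(-7486 + 23736) - b(-129) = √(-7486 + 23736) - 4*(-129)*(-383 + 9*(-129)² + 837*(-129))/9 = √16250 - 4*(-129)*(-383 + 9*16641 - 107973)/9 = 25*√26 - 4*(-129)*(-383 + 149769 - 107973)/9 = 25*√26 - 4*(-129)*41413/9 = 25*√26 - 1*(-7123036/3) = 25*√26 + 7123036/3 = 7123036/3 + 25*√26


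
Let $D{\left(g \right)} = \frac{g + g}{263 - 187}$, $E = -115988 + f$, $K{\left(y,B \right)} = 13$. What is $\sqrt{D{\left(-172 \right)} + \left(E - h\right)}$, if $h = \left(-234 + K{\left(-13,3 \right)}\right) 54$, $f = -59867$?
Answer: $\frac{3 i \sqrt{6575235}}{19} \approx 404.88 i$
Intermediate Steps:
$E = -175855$ ($E = -115988 - 59867 = -175855$)
$D{\left(g \right)} = \frac{g}{38}$ ($D{\left(g \right)} = \frac{2 g}{76} = 2 g \frac{1}{76} = \frac{g}{38}$)
$h = -11934$ ($h = \left(-234 + 13\right) 54 = \left(-221\right) 54 = -11934$)
$\sqrt{D{\left(-172 \right)} + \left(E - h\right)} = \sqrt{\frac{1}{38} \left(-172\right) - 163921} = \sqrt{- \frac{86}{19} + \left(-175855 + 11934\right)} = \sqrt{- \frac{86}{19} - 163921} = \sqrt{- \frac{3114585}{19}} = \frac{3 i \sqrt{6575235}}{19}$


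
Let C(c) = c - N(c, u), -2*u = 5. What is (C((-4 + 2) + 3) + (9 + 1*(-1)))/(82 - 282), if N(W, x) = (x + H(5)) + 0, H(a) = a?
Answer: -13/400 ≈ -0.032500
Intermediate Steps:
u = -5/2 (u = -1/2*5 = -5/2 ≈ -2.5000)
N(W, x) = 5 + x (N(W, x) = (x + 5) + 0 = (5 + x) + 0 = 5 + x)
C(c) = -5/2 + c (C(c) = c - (5 - 5/2) = c - 1*5/2 = c - 5/2 = -5/2 + c)
(C((-4 + 2) + 3) + (9 + 1*(-1)))/(82 - 282) = ((-5/2 + ((-4 + 2) + 3)) + (9 + 1*(-1)))/(82 - 282) = ((-5/2 + (-2 + 3)) + (9 - 1))/(-200) = ((-5/2 + 1) + 8)*(-1/200) = (-3/2 + 8)*(-1/200) = (13/2)*(-1/200) = -13/400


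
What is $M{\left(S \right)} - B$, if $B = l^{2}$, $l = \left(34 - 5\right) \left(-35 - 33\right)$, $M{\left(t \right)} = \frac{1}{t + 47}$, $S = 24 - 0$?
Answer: $- \frac{276103663}{71} \approx -3.8888 \cdot 10^{6}$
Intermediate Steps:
$S = 24$ ($S = 24 + 0 = 24$)
$M{\left(t \right)} = \frac{1}{47 + t}$
$l = -1972$ ($l = 29 \left(-68\right) = -1972$)
$B = 3888784$ ($B = \left(-1972\right)^{2} = 3888784$)
$M{\left(S \right)} - B = \frac{1}{47 + 24} - 3888784 = \frac{1}{71} - 3888784 = - \frac{276103663}{71}$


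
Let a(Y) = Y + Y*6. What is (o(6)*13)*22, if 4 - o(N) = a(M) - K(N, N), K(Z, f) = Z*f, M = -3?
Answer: 17446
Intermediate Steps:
a(Y) = 7*Y (a(Y) = Y + 6*Y = 7*Y)
o(N) = 25 + N**2 (o(N) = 4 - (7*(-3) - N*N) = 4 - (-21 - N**2) = 4 + (21 + N**2) = 25 + N**2)
(o(6)*13)*22 = ((25 + 6**2)*13)*22 = ((25 + 36)*13)*22 = (61*13)*22 = 793*22 = 17446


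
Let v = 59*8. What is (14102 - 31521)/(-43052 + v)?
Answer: 17419/42580 ≈ 0.40909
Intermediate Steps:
v = 472
(14102 - 31521)/(-43052 + v) = (14102 - 31521)/(-43052 + 472) = -17419/(-42580) = -17419*(-1/42580) = 17419/42580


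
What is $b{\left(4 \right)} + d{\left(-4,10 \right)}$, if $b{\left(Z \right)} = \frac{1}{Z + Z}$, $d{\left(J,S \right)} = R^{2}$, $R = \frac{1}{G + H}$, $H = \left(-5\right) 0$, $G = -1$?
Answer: $\frac{9}{8} \approx 1.125$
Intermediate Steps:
$H = 0$
$R = -1$ ($R = \frac{1}{-1 + 0} = \frac{1}{-1} = -1$)
$d{\left(J,S \right)} = 1$ ($d{\left(J,S \right)} = \left(-1\right)^{2} = 1$)
$b{\left(Z \right)} = \frac{1}{2 Z}$
$b{\left(4 \right)} + d{\left(-4,10 \right)} = \frac{1}{2 \cdot 4} + 1 = \frac{1}{2} \cdot \frac{1}{4} + 1 = \frac{1}{8} + 1 = \frac{9}{8}$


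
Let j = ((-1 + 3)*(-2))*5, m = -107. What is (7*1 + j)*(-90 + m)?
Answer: 2561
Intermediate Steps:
j = -20 (j = (2*(-2))*5 = -4*5 = -20)
(7*1 + j)*(-90 + m) = (7*1 - 20)*(-90 - 107) = (7 - 20)*(-197) = -13*(-197) = 2561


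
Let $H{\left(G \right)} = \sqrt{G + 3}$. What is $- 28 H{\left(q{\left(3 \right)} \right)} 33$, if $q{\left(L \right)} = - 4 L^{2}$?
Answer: $- 924 i \sqrt{33} \approx - 5308.0 i$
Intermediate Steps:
$H{\left(G \right)} = \sqrt{3 + G}$
$- 28 H{\left(q{\left(3 \right)} \right)} 33 = - 28 \sqrt{3 - 4 \cdot 3^{2}} \cdot 33 = - 28 \sqrt{3 - 36} \cdot 33 = - 28 \sqrt{-33} \cdot 33 = - 28 i \sqrt{33} \cdot 33 = - 924 i \sqrt{33}$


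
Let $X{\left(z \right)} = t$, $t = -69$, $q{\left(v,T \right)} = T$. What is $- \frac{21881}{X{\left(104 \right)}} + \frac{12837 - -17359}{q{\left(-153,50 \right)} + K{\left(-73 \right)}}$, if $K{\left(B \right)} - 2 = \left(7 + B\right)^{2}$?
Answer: $\frac{24633743}{76038} \approx 323.97$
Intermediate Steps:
$K{\left(B \right)} = 2 + \left(7 + B\right)^{2}$
$X{\left(z \right)} = -69$
$- \frac{21881}{X{\left(104 \right)}} + \frac{12837 - -17359}{q{\left(-153,50 \right)} + K{\left(-73 \right)}} = - \frac{21881}{-69} + \frac{12837 - -17359}{50 + \left(2 + \left(7 - 73\right)^{2}\right)} = \left(-21881\right) \left(- \frac{1}{69}\right) + \frac{12837 + 17359}{50 + \left(2 + \left(-66\right)^{2}\right)} = \frac{21881}{69} + \frac{30196}{50 + \left(2 + 4356\right)} = \frac{21881}{69} + \frac{30196}{50 + 4358} = \frac{21881}{69} + \frac{30196}{4408} = \frac{21881}{69} + 30196 \cdot \frac{1}{4408} = \frac{21881}{69} + \frac{7549}{1102} = \frac{24633743}{76038}$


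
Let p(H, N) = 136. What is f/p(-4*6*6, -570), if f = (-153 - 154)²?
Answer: 94249/136 ≈ 693.01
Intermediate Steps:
f = 94249 (f = (-307)² = 94249)
f/p(-4*6*6, -570) = 94249/136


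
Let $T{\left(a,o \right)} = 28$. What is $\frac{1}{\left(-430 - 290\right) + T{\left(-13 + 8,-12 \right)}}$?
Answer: $- \frac{1}{692} \approx -0.0014451$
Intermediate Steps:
$\frac{1}{\left(-430 - 290\right) + T{\left(-13 + 8,-12 \right)}} = \frac{1}{\left(-430 - 290\right) + 28} = \frac{1}{-720 + 28} = \frac{1}{-692} = - \frac{1}{692}$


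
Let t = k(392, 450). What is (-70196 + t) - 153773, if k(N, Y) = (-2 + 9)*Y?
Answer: -220819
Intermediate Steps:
k(N, Y) = 7*Y
t = 3150 (t = 7*450 = 3150)
(-70196 + t) - 153773 = (-70196 + 3150) - 153773 = -67046 - 153773 = -220819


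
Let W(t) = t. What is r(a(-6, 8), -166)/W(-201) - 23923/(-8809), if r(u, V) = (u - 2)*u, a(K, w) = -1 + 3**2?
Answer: 1461897/590203 ≈ 2.4769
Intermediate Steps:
a(K, w) = 8 (a(K, w) = -1 + 9 = 8)
r(u, V) = u*(-2 + u) (r(u, V) = (-2 + u)*u = u*(-2 + u))
r(a(-6, 8), -166)/W(-201) - 23923/(-8809) = (8*(-2 + 8))/(-201) - 23923/(-8809) = (8*6)*(-1/201) - 23923*(-1/8809) = 48*(-1/201) + 23923/8809 = -16/67 + 23923/8809 = 1461897/590203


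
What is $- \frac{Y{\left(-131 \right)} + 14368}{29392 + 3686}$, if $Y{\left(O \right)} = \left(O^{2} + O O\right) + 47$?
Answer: $- \frac{48737}{33078} \approx -1.4734$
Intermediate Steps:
$Y{\left(O \right)} = 47 + 2 O^{2}$ ($Y{\left(O \right)} = \left(O^{2} + O^{2}\right) + 47 = 2 O^{2} + 47 = 47 + 2 O^{2}$)
$- \frac{Y{\left(-131 \right)} + 14368}{29392 + 3686} = - \frac{\left(47 + 2 \left(-131\right)^{2}\right) + 14368}{29392 + 3686} = - \frac{\left(47 + 2 \cdot 17161\right) + 14368}{33078} = - \frac{\left(47 + 34322\right) + 14368}{33078} = - \frac{34369 + 14368}{33078} = - \frac{48737}{33078}$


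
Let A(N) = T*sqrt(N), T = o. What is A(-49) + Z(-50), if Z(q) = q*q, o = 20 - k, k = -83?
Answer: 2500 + 721*I ≈ 2500.0 + 721.0*I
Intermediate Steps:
o = 103 (o = 20 - 1*(-83) = 20 + 83 = 103)
Z(q) = q**2
T = 103
A(N) = 103*sqrt(N)
A(-49) + Z(-50) = 103*sqrt(-49) + (-50)**2 = 103*(7*I) + 2500 = 721*I + 2500 = 2500 + 721*I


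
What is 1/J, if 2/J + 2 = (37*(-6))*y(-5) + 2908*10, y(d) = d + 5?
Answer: 14539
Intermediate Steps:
y(d) = 5 + d
J = 1/14539 (J = 2/(-2 + ((37*(-6))*(5 - 5) + 2908*10)) = 2/(-2 + (-222*0 + 29080)) = 2/(-2 + (0 + 29080)) = 2/(-2 + 29080) = 2/29078 = 2*(1/29078) = 1/14539 ≈ 6.8781e-5)
1/J = 1/(1/14539) = 14539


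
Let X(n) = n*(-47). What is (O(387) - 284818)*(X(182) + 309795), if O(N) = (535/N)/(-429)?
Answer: -14244584151832109/166023 ≈ -8.5799e+10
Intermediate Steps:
O(N) = -535/(429*N) (O(N) = (535/N)*(-1/429) = -535/(429*N))
X(n) = -47*n
(O(387) - 284818)*(X(182) + 309795) = (-535/429/387 - 284818)*(-47*182 + 309795) = (-535/429*1/387 - 284818)*(-8554 + 309795) = (-535/166023 - 284818)*301241 = -47286339349/166023*301241 = -14244584151832109/166023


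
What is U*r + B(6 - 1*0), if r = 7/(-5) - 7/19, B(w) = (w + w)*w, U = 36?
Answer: 792/95 ≈ 8.3368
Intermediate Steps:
B(w) = 2*w² (B(w) = (2*w)*w = 2*w²)
r = -168/95 (r = 7*(-⅕) - 7*1/19 = -7/5 - 7/19 = -168/95 ≈ -1.7684)
U*r + B(6 - 1*0) = 36*(-168/95) + 2*(6 - 1*0)² = -6048/95 + 2*(6 + 0)² = -6048/95 + 2*6² = -6048/95 + 2*36 = -6048/95 + 72 = 792/95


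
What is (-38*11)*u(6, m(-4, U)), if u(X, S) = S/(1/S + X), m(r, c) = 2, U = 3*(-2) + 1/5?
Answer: -1672/13 ≈ -128.62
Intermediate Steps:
U = -29/5 (U = -6 + ⅕ = -29/5 ≈ -5.8000)
u(X, S) = S/(X + 1/S)
(-38*11)*u(6, m(-4, U)) = (-38*11)*(2²/(1 + 2*6)) = -1672/(1 + 12) = -1672/13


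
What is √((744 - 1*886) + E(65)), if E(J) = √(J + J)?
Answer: √(-142 + √130) ≈ 11.428*I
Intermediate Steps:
E(J) = √2*√J (E(J) = √(2*J) = √2*√J)
√((744 - 1*886) + E(65)) = √((744 - 1*886) + √2*√65) = √((744 - 886) + √130) = √(-142 + √130)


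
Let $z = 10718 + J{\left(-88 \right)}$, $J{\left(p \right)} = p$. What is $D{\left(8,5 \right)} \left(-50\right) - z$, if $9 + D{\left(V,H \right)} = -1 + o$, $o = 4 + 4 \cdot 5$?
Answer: $-11330$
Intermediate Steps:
$z = 10630$ ($z = 10718 - 88 = 10630$)
$o = 24$ ($o = 4 + 20 = 24$)
$D{\left(V,H \right)} = 14$ ($D{\left(V,H \right)} = -9 + \left(-1 + 24\right) = -9 + 23 = 14$)
$D{\left(8,5 \right)} \left(-50\right) - z = 14 \left(-50\right) - 10630 = -700 - 10630 = -11330$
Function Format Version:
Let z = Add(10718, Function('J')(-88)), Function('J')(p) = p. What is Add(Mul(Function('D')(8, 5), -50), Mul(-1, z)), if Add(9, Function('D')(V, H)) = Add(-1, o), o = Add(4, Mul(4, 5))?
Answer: -11330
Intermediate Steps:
z = 10630 (z = Add(10718, -88) = 10630)
o = 24 (o = Add(4, 20) = 24)
Function('D')(V, H) = 14 (Function('D')(V, H) = Add(-9, Add(-1, 24)) = Add(-9, 23) = 14)
Add(Mul(Function('D')(8, 5), -50), Mul(-1, z)) = Add(Mul(14, -50), Mul(-1, 10630)) = Add(-700, -10630) = -11330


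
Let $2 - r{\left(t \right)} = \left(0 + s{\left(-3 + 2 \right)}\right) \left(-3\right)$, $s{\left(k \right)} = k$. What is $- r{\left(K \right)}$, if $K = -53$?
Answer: $1$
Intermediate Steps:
$r{\left(t \right)} = -1$ ($r{\left(t \right)} = 2 - \left(0 + \left(-3 + 2\right)\right) \left(-3\right) = 2 - \left(0 - 1\right) \left(-3\right) = 2 - \left(-1\right) \left(-3\right) = 2 - 3 = -1$)
$- r{\left(K \right)} = \left(-1\right) \left(-1\right) = 1$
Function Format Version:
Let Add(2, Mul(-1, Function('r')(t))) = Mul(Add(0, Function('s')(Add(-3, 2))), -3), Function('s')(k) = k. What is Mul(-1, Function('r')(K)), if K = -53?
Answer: 1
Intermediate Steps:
Function('r')(t) = -1 (Function('r')(t) = Add(2, Mul(-1, Mul(Add(0, Add(-3, 2)), -3))) = Add(2, Mul(-1, Mul(Add(0, -1), -3))) = Add(2, Mul(-1, Mul(-1, -3))) = Add(2, Mul(-1, 3)) = Add(2, -3) = -1)
Mul(-1, Function('r')(K)) = Mul(-1, -1) = 1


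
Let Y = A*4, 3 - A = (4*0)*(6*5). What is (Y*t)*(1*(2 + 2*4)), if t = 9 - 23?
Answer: -1680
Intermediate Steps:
A = 3 (A = 3 - 4*0*6*5 = 3 - 0*30 = 3 - 1*0 = 3 + 0 = 3)
t = -14
Y = 12 (Y = 3*4 = 12)
(Y*t)*(1*(2 + 2*4)) = (12*(-14))*(1*(2 + 2*4)) = -168*(2 + 8) = -168*10 = -1680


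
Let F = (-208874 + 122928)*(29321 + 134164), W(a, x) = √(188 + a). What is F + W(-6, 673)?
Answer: -14050881810 + √182 ≈ -1.4051e+10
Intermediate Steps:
F = -14050881810 (F = -85946*163485 = -14050881810)
F + W(-6, 673) = -14050881810 + √(188 - 6) = -14050881810 + √182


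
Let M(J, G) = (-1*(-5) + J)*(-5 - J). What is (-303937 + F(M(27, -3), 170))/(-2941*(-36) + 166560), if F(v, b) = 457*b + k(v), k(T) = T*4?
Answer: -76781/90812 ≈ -0.84549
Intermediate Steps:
k(T) = 4*T
M(J, G) = (-5 - J)*(5 + J) (M(J, G) = (5 + J)*(-5 - J) = (-5 - J)*(5 + J))
F(v, b) = 4*v + 457*b (F(v, b) = 457*b + 4*v = 4*v + 457*b)
(-303937 + F(M(27, -3), 170))/(-2941*(-36) + 166560) = (-303937 + (4*(-25 - 1*27**2 - 10*27) + 457*170))/(-2941*(-36) + 166560) = (-303937 + (4*(-25 - 1*729 - 270) + 77690))/(105876 + 166560) = (-303937 + (4*(-25 - 729 - 270) + 77690))/272436 = (-303937 + (4*(-1024) + 77690))*(1/272436) = (-303937 + (-4096 + 77690))*(1/272436) = (-303937 + 73594)*(1/272436) = -230343*1/272436 = -76781/90812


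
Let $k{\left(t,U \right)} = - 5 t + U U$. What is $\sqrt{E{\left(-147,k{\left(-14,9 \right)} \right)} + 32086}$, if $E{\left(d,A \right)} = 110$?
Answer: $2 \sqrt{8049} \approx 179.43$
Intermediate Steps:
$k{\left(t,U \right)} = U^{2} - 5 t$ ($k{\left(t,U \right)} = - 5 t + U^{2} = U^{2} - 5 t$)
$\sqrt{E{\left(-147,k{\left(-14,9 \right)} \right)} + 32086} = \sqrt{110 + 32086} = \sqrt{32196} = 2 \sqrt{8049}$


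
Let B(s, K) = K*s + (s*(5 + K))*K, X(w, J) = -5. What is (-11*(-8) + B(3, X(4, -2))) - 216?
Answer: -143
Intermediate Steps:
B(s, K) = K*s + K*s*(5 + K)
(-11*(-8) + B(3, X(4, -2))) - 216 = (-11*(-8) - 5*3*(6 - 5)) - 216 = (88 - 5*3*1) - 216 = (88 - 15) - 216 = 73 - 216 = -143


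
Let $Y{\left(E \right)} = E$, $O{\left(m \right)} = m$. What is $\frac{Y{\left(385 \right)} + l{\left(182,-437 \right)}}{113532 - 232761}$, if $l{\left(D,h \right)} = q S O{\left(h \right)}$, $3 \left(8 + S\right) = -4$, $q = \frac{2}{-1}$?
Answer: $\frac{23317}{357687} \approx 0.065188$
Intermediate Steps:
$q = -2$ ($q = 2 \left(-1\right) = -2$)
$S = - \frac{28}{3}$ ($S = -8 + \frac{1}{3} \left(-4\right) = -8 - \frac{4}{3} = - \frac{28}{3} \approx -9.3333$)
$l{\left(D,h \right)} = \frac{56 h}{3}$ ($l{\left(D,h \right)} = \left(-2\right) \left(- \frac{28}{3}\right) h = \frac{56 h}{3}$)
$\frac{Y{\left(385 \right)} + l{\left(182,-437 \right)}}{113532 - 232761} = \frac{385 + \frac{56}{3} \left(-437\right)}{113532 - 232761} = \frac{385 - \frac{24472}{3}}{-119229} = \left(- \frac{23317}{3}\right) \left(- \frac{1}{119229}\right) = \frac{23317}{357687}$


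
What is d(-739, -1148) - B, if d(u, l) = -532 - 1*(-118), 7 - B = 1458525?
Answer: 1458104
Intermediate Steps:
B = -1458518 (B = 7 - 1*1458525 = 7 - 1458525 = -1458518)
d(u, l) = -414 (d(u, l) = -532 + 118 = -414)
d(-739, -1148) - B = -414 - 1*(-1458518) = -414 + 1458518 = 1458104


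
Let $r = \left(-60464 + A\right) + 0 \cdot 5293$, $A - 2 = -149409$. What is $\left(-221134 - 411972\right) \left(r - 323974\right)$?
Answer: $337980472570$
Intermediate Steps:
$A = -149407$ ($A = 2 - 149409 = -149407$)
$r = -209871$ ($r = \left(-60464 - 149407\right) + 0 \cdot 5293 = -209871 + 0 = -209871$)
$\left(-221134 - 411972\right) \left(r - 323974\right) = \left(-221134 - 411972\right) \left(-209871 - 323974\right) = \left(-633106\right) \left(-533845\right) = 337980472570$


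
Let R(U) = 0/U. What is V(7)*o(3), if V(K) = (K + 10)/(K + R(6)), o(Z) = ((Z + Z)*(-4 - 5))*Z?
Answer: -2754/7 ≈ -393.43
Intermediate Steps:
R(U) = 0
o(Z) = -18*Z**2 (o(Z) = ((2*Z)*(-9))*Z = (-18*Z)*Z = -18*Z**2)
V(K) = (10 + K)/K (V(K) = (K + 10)/(K + 0) = (10 + K)/K)
V(7)*o(3) = ((10 + 7)/7)*(-18*3**2) = ((1/7)*17)*(-18*9) = (17/7)*(-162) = -2754/7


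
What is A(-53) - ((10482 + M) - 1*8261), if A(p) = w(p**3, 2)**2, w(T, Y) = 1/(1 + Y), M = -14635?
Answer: 111727/9 ≈ 12414.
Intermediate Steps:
A(p) = 1/9 (A(p) = (1/(1 + 2))**2 = (1/3)**2 = 1/9)
A(-53) - ((10482 + M) - 1*8261) = 1/9 - ((10482 - 14635) - 1*8261) = 1/9 - (-4153 - 8261) = 1/9 - 1*(-12414) = 1/9 + 12414 = 111727/9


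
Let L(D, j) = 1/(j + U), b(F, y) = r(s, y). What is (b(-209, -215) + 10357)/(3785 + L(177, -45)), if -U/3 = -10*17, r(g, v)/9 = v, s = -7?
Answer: 1958115/880013 ≈ 2.2251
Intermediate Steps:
r(g, v) = 9*v
b(F, y) = 9*y
U = 510 (U = -(-30)*17 = -3*(-170) = 510)
L(D, j) = 1/(510 + j) (L(D, j) = 1/(j + 510) = 1/(510 + j))
(b(-209, -215) + 10357)/(3785 + L(177, -45)) = (9*(-215) + 10357)/(3785 + 1/(510 - 45)) = (-1935 + 10357)/(3785 + 1/465) = 8422/(3785 + 1/465) = 8422/(1760026/465) = 8422*(465/1760026) = 1958115/880013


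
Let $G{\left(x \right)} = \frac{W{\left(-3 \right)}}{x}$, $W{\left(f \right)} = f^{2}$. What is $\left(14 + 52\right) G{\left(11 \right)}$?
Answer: $54$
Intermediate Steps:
$G{\left(x \right)} = \frac{9}{x}$ ($G{\left(x \right)} = \frac{\left(-3\right)^{2}}{x} = \frac{9}{x}$)
$\left(14 + 52\right) G{\left(11 \right)} = \left(14 + 52\right) \frac{9}{11} = 66 \cdot 9 \cdot \frac{1}{11} = 66 \cdot \frac{9}{11} = 54$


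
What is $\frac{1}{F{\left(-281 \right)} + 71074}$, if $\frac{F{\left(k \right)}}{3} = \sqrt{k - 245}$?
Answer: $\frac{35537}{2525759105} - \frac{3 i \sqrt{526}}{5051518210} \approx 1.407 \cdot 10^{-5} - 1.362 \cdot 10^{-8} i$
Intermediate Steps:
$F{\left(k \right)} = 3 \sqrt{-245 + k}$ ($F{\left(k \right)} = 3 \sqrt{k - 245} = 3 \sqrt{-245 + k}$)
$\frac{1}{F{\left(-281 \right)} + 71074} = \frac{1}{3 \sqrt{-245 - 281} + 71074} = \frac{1}{3 \sqrt{-526} + 71074} = \frac{1}{3 i \sqrt{526} + 71074} = \frac{1}{71074 + 3 i \sqrt{526}}$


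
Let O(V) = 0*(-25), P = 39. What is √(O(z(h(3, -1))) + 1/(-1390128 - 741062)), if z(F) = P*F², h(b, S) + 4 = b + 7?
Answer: I*√2131190/2131190 ≈ 0.000685*I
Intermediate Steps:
h(b, S) = 3 + b (h(b, S) = -4 + (b + 7) = -4 + (7 + b) = 3 + b)
z(F) = 39*F²
O(V) = 0
√(O(z(h(3, -1))) + 1/(-1390128 - 741062)) = √(0 + 1/(-1390128 - 741062)) = √(0 + 1/(-2131190)) = √(0 - 1/2131190) = √(-1/2131190) = I*√2131190/2131190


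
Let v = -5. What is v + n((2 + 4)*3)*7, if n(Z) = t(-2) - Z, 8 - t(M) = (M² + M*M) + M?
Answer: -117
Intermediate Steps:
t(M) = 8 - M - 2*M² (t(M) = 8 - ((M² + M*M) + M) = 8 - ((M² + M²) + M) = 8 - (2*M² + M) = 8 - (M + 2*M²) = 8 + (-M - 2*M²) = 8 - M - 2*M²)
n(Z) = 2 - Z (n(Z) = (8 - 1*(-2) - 2*(-2)²) - Z = (8 + 2 - 2*4) - Z = (8 + 2 - 8) - Z = 2 - Z)
v + n((2 + 4)*3)*7 = -5 + (2 - (2 + 4)*3)*7 = -5 + (2 - 6*3)*7 = -5 + (2 - 1*18)*7 = -5 + (2 - 18)*7 = -5 - 16*7 = -5 - 112 = -117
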